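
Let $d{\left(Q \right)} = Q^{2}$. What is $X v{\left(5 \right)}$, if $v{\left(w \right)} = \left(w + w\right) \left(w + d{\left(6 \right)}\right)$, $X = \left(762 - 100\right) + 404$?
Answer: $437060$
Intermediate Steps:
$X = 1066$ ($X = 662 + 404 = 1066$)
$v{\left(w \right)} = 2 w \left(36 + w\right)$ ($v{\left(w \right)} = \left(w + w\right) \left(w + 6^{2}\right) = 2 w \left(w + 36\right) = 2 w \left(36 + w\right)$)
$X v{\left(5 \right)} = 1066 \cdot 2 \cdot 5 \left(36 + 5\right) = 1066 \cdot 2 \cdot 5 \cdot 41 = 1066 \cdot 410 = 437060$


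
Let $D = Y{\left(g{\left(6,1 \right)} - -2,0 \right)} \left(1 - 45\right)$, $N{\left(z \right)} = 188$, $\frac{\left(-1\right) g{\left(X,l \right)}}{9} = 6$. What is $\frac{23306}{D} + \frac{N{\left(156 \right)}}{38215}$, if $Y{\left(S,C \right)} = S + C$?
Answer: $\frac{445534467}{43717960} \approx 10.191$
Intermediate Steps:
$g{\left(X,l \right)} = -54$ ($g{\left(X,l \right)} = \left(-9\right) 6 = -54$)
$Y{\left(S,C \right)} = C + S$
$D = 2288$ ($D = \left(0 - 52\right) \left(1 - 45\right) = \left(0 + \left(-54 + 2\right)\right) \left(-44\right) = \left(0 - 52\right) \left(-44\right) = \left(-52\right) \left(-44\right) = 2288$)
$\frac{23306}{D} + \frac{N{\left(156 \right)}}{38215} = \frac{23306}{2288} + \frac{188}{38215} = 23306 \cdot \frac{1}{2288} + 188 \cdot \frac{1}{38215} = \frac{11653}{1144} + \frac{188}{38215} = \frac{445534467}{43717960}$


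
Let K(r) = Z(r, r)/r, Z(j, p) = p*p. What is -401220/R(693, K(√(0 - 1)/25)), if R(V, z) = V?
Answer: -44580/77 ≈ -578.96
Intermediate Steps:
Z(j, p) = p²
K(r) = r (K(r) = r²/r = r)
-401220/R(693, K(√(0 - 1)/25)) = -401220/693 = -401220*1/693 = -44580/77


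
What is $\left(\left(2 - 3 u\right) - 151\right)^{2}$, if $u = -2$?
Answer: $20449$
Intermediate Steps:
$\left(\left(2 - 3 u\right) - 151\right)^{2} = \left(\left(2 - -6\right) - 151\right)^{2} = \left(\left(2 + 6\right) - 151\right)^{2} = \left(8 - 151\right)^{2} = \left(-143\right)^{2} = 20449$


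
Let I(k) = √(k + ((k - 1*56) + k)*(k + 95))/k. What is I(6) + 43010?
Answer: 43010 + I*√4438/6 ≈ 43010.0 + 11.103*I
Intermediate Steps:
I(k) = √(k + (-56 + 2*k)*(95 + k))/k (I(k) = √(k + ((k - 56) + k)*(95 + k))/k = √(k + ((-56 + k) + k)*(95 + k))/k = √(k + (-56 + 2*k)*(95 + k))/k)
I(6) + 43010 = √(-5320 + 2*6² + 135*6)/6 + 43010 = √(-5320 + 2*36 + 810)/6 + 43010 = √(-5320 + 72 + 810)/6 + 43010 = √(-4438)/6 + 43010 = (I*√4438)/6 + 43010 = I*√4438/6 + 43010 = 43010 + I*√4438/6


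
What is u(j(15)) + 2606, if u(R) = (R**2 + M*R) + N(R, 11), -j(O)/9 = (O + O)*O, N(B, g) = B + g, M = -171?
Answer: 17093617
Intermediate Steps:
j(O) = -18*O**2 (j(O) = -9*(O + O)*O = -9*2*O*O = -18*O**2)
u(R) = 11 + R**2 - 170*R (u(R) = (R**2 - 171*R) + (R + 11) = (R**2 - 171*R) + (11 + R) = 11 + R**2 - 170*R)
u(j(15)) + 2606 = (11 + (-18*15**2)**2 - (-3060)*15**2) + 2606 = (11 + (-18*225)**2 - (-3060)*225) + 2606 = (11 + (-4050)**2 - 170*(-4050)) + 2606 = (11 + 16402500 + 688500) + 2606 = 17091011 + 2606 = 17093617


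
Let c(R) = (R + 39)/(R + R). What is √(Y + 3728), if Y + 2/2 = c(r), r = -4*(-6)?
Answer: 11*√493/4 ≈ 61.060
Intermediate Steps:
r = 24
c(R) = (39 + R)/(2*R) (c(R) = (39 + R)/((2*R)) = (39 + R)*(1/(2*R)) = (39 + R)/(2*R))
Y = 5/16 (Y = -1 + (½)*(39 + 24)/24 = -1 + (½)*(1/24)*63 = -1 + 21/16 = 5/16 ≈ 0.31250)
√(Y + 3728) = √(5/16 + 3728) = √(59653/16) = 11*√493/4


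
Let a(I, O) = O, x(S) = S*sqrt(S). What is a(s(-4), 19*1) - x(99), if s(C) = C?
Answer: 19 - 297*sqrt(11) ≈ -966.04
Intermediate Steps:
x(S) = S**(3/2)
a(s(-4), 19*1) - x(99) = 19*1 - 99**(3/2) = 19 - 297*sqrt(11)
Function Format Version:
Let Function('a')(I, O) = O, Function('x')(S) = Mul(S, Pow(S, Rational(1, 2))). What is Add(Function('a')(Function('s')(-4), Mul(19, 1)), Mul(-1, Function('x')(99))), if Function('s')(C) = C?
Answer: Add(19, Mul(-297, Pow(11, Rational(1, 2)))) ≈ -966.04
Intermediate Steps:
Function('x')(S) = Pow(S, Rational(3, 2))
Add(Function('a')(Function('s')(-4), Mul(19, 1)), Mul(-1, Function('x')(99))) = Add(Mul(19, 1), Mul(-1, Pow(99, Rational(3, 2)))) = Add(19, Mul(-1, Mul(297, Pow(11, Rational(1, 2))))) = Add(19, Mul(-297, Pow(11, Rational(1, 2))))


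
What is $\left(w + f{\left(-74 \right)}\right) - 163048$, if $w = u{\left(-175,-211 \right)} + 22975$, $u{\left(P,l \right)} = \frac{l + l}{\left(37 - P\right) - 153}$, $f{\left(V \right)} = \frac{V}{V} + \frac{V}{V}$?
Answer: $- \frac{8264611}{59} \approx -1.4008 \cdot 10^{5}$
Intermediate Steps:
$f{\left(V \right)} = 2$ ($f{\left(V \right)} = 1 + 1 = 2$)
$u{\left(P,l \right)} = \frac{2 l}{-116 - P}$
$w = \frac{1355103}{59}$ ($w = \left(-2\right) \left(-211\right) \frac{1}{116 - 175} + 22975 = \left(-2\right) \left(-211\right) \frac{1}{-59} + 22975 = \left(-2\right) \left(-211\right) \left(- \frac{1}{59}\right) + 22975 = - \frac{422}{59} + 22975 = \frac{1355103}{59} \approx 22968.0$)
$\left(w + f{\left(-74 \right)}\right) - 163048 = \left(\frac{1355103}{59} + 2\right) - 163048 = \frac{1355221}{59} - 163048 = - \frac{8264611}{59}$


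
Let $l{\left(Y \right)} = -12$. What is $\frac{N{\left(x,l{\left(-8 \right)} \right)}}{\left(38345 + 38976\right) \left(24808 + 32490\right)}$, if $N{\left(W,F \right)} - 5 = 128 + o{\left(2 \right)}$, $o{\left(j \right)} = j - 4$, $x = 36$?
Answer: $\frac{131}{4430338658} \approx 2.9569 \cdot 10^{-8}$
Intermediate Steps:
$o{\left(j \right)} = -4 + j$ ($o{\left(j \right)} = j - 4 = -4 + j$)
$N{\left(W,F \right)} = 131$ ($N{\left(W,F \right)} = 5 + \left(128 + \left(-4 + 2\right)\right) = 5 + \left(128 - 2\right) = 5 + 126 = 131$)
$\frac{N{\left(x,l{\left(-8 \right)} \right)}}{\left(38345 + 38976\right) \left(24808 + 32490\right)} = \frac{131}{\left(38345 + 38976\right) \left(24808 + 32490\right)} = \frac{131}{77321 \cdot 57298} = \frac{131}{4430338658}$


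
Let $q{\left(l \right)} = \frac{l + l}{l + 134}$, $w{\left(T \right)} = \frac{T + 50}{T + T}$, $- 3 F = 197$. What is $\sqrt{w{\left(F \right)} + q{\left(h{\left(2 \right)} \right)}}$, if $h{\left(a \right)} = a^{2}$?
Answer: $\frac{\sqrt{131009334}}{27186} \approx 0.42102$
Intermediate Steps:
$F = - \frac{197}{3}$ ($F = \left(- \frac{1}{3}\right) 197 = - \frac{197}{3} \approx -65.667$)
$w{\left(T \right)} = \frac{50 + T}{2 T}$
$q{\left(l \right)} = \frac{2 l}{134 + l}$
$\sqrt{w{\left(F \right)} + q{\left(h{\left(2 \right)} \right)}} = \sqrt{\frac{50 - \frac{197}{3}}{2 \left(- \frac{197}{3}\right)} + \frac{2 \cdot 2^{2}}{134 + 2^{2}}} = \sqrt{\frac{1}{2} \left(- \frac{3}{197}\right) \left(- \frac{47}{3}\right) + 2 \cdot 4 \frac{1}{134 + 4}} = \sqrt{\frac{47}{394} + 2 \cdot 4 \cdot \frac{1}{138}} = \sqrt{\frac{47}{394} + \frac{4}{69}} = \sqrt{\frac{4819}{27186}} = \frac{\sqrt{131009334}}{27186}$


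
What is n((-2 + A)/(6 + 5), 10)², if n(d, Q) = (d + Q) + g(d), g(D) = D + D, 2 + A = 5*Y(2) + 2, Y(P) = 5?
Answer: 32041/121 ≈ 264.80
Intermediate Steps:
A = 25 (A = -2 + (5*5 + 2) = -2 + (25 + 2) = -2 + 27 = 25)
g(D) = 2*D
n(d, Q) = Q + 3*d (n(d, Q) = (d + Q) + 2*d = (Q + d) + 2*d = Q + 3*d)
n((-2 + A)/(6 + 5), 10)² = (10 + 3*((-2 + 25)/(6 + 5)))² = (10 + 3*(23/11))² = (10 + 69/11)² = (179/11)² = 32041/121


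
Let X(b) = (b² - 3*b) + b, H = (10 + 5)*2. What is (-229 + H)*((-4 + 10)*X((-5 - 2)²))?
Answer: -2749782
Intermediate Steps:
H = 30 (H = 15*2 = 30)
X(b) = b² - 2*b
(-229 + H)*((-4 + 10)*X((-5 - 2)²)) = (-229 + 30)*((-4 + 10)*((-5 - 2)²*(-2 + (-5 - 2)²))) = -1194*(-7)²*(-2 + (-7)²) = -1194*49*(-2 + 49) = -1194*49*47 = -1194*2303 = -199*13818 = -2749782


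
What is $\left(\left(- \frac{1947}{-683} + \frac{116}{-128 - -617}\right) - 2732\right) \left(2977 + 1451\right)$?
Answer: $- \frac{1345257651348}{111329} \approx -1.2084 \cdot 10^{7}$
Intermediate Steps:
$\left(\left(- \frac{1947}{-683} + \frac{116}{-128 - -617}\right) - 2732\right) \left(2977 + 1451\right) = \left(\left(\left(-1947\right) \left(- \frac{1}{683}\right) + \frac{116}{-128 + 617}\right) - 2732\right) 4428 = \left(\left(\frac{1947}{683} + \frac{116}{489}\right) - 2732\right) 4428 = \left(\frac{1031311}{333987} - 2732\right) 4428 = \left(- \frac{911421173}{333987}\right) 4428 = - \frac{1345257651348}{111329}$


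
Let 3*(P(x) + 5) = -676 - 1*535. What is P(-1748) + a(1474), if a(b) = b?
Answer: 3196/3 ≈ 1065.3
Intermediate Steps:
P(x) = -1226/3 (P(x) = -5 + (-676 - 1*535)/3 = -5 + (-676 - 535)/3 = -5 + (⅓)*(-1211) = -5 - 1211/3 = -1226/3)
P(-1748) + a(1474) = -1226/3 + 1474 = 3196/3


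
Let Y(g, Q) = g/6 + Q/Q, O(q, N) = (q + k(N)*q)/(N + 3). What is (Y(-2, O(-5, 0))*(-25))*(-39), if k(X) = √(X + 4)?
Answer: 650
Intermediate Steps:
k(X) = √(4 + X)
O(q, N) = (q + q*√(4 + N))/(3 + N) (O(q, N) = (q + √(4 + N)*q)/(N + 3) = (q + q*√(4 + N))/(3 + N))
Y(g, Q) = 1 + g/6 (Y(g, Q) = g*(⅙) + 1 = g/6 + 1 = 1 + g/6)
(Y(-2, O(-5, 0))*(-25))*(-39) = ((1 + (⅙)*(-2))*(-25))*(-39) = ((1 - ⅓)*(-25))*(-39) = ((⅔)*(-25))*(-39) = -50/3*(-39) = 650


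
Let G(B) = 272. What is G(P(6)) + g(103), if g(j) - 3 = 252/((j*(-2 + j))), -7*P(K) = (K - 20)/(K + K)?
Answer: 2861077/10403 ≈ 275.02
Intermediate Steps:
P(K) = -(-20 + K)/(14*K) (P(K) = -(K - 20)/(7*(K + K)) = -(-20 + K)/(7*(2*K)) = -(-20 + K)*1/(2*K)/7 = -(-20 + K)/(14*K))
g(j) = 3 + 252/(j*(-2 + j)) (g(j) = 3 + 252/((j*(-2 + j))) = 3 + 252*(1/(j*(-2 + j))) = 3 + 252/(j*(-2 + j)))
G(P(6)) + g(103) = 272 + 3*(84 + 103**2 - 2*103)/(103*(-2 + 103)) = 272 + 3*(1/103)*(84 + 10609 - 206)/101 = 272 + 3*(1/103)*(1/101)*10487 = 272 + 31461/10403 = 2861077/10403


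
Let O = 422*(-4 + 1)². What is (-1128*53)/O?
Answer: -9964/633 ≈ -15.741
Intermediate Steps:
O = 3798 (O = 422*(-3)² = 422*9 = 3798)
(-1128*53)/O = -1128*53/3798 = -59784*1/3798 = -9964/633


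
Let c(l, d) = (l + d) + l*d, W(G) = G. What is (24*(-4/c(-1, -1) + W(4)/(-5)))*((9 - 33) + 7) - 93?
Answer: -6993/5 ≈ -1398.6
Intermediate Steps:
c(l, d) = d + l + d*l (c(l, d) = (d + l) + d*l = d + l + d*l)
(24*(-4/c(-1, -1) + W(4)/(-5)))*((9 - 33) + 7) - 93 = (24*(-4/(-1 - 1 - 1*(-1)) + 4/(-5)))*((9 - 33) + 7) - 93 = (24*(-4/(-1 - 1 + 1) + 4*(-⅕)))*(-24 + 7) - 93 = (24*(-4/(-1) - ⅘))*(-17) - 93 = (24*(-4*(-1) - ⅘))*(-17) - 93 = (24*(4 - ⅘))*(-17) - 93 = (24*(16/5))*(-17) - 93 = (384/5)*(-17) - 93 = -6528/5 - 93 = -6993/5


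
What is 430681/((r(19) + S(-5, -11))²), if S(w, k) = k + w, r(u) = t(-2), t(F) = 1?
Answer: 430681/225 ≈ 1914.1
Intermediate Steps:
r(u) = 1
430681/((r(19) + S(-5, -11))²) = 430681/((1 + (-11 - 5))²) = 430681/((1 - 16)²) = 430681/((-15)²) = 430681/225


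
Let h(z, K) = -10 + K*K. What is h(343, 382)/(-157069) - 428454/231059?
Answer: -101011584252/36292206071 ≈ -2.7833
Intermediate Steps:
h(z, K) = -10 + K²
h(343, 382)/(-157069) - 428454/231059 = (-10 + 382²)/(-157069) - 428454/231059 = (-10 + 145924)*(-1/157069) - 428454*1/231059 = 145914*(-1/157069) - 428454/231059 = -145914/157069 - 428454/231059 = -101011584252/36292206071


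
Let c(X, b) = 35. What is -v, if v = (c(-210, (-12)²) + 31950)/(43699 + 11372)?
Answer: -31985/55071 ≈ -0.58080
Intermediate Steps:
v = 31985/55071 (v = (35 + 31950)/(43699 + 11372) = 31985/55071 ≈ 0.58080)
-v = -1*31985/55071 = -31985/55071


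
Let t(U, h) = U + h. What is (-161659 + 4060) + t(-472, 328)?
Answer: -157743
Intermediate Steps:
(-161659 + 4060) + t(-472, 328) = (-161659 + 4060) + (-472 + 328) = -157599 - 144 = -157743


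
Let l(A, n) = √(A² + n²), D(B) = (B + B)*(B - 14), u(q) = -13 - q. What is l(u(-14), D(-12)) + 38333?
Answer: 38333 + √389377 ≈ 38957.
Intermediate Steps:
D(B) = 2*B*(-14 + B) (D(B) = (2*B)*(-14 + B) = 2*B*(-14 + B))
l(u(-14), D(-12)) + 38333 = √((-13 - 1*(-14))² + (2*(-12)*(-14 - 12))²) + 38333 = √((-13 + 14)² + (2*(-12)*(-26))²) + 38333 = √(1² + 624²) + 38333 = √(1 + 389376) + 38333 = √389377 + 38333 = 38333 + √389377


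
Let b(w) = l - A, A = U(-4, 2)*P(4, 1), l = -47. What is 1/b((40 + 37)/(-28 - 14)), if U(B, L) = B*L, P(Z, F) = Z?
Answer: -1/15 ≈ -0.066667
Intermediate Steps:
A = -32 (A = -4*2*4 = -8*4 = -32)
b(w) = -15 (b(w) = -47 - 1*(-32) = -47 + 32 = -15)
1/b((40 + 37)/(-28 - 14)) = 1/(-15) = -1/15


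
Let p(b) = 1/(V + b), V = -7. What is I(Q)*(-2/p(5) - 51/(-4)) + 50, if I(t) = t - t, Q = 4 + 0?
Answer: 50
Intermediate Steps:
p(b) = 1/(-7 + b)
Q = 4
I(t) = 0
I(Q)*(-2/p(5) - 51/(-4)) + 50 = 0*(-2/(1/(-7 + 5)) - 51/(-4)) + 50 = 0*(-2/(1/(-2)) - 51*(-¼)) + 50 = 0*(-2/(-½) + 51/4) + 50 = 0*(-2*(-2) + 51/4) + 50 = 0*(4 + 51/4) + 50 = 0*(67/4) + 50 = 0 + 50 = 50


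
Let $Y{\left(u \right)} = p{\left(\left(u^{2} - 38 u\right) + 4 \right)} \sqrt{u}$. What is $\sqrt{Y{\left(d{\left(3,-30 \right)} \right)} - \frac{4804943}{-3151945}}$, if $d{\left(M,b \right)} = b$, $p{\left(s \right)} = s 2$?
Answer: $\frac{\sqrt{15144916064135 + 40613287773006200 i \sqrt{30}}}{3151945} \approx 105.81 + 105.8 i$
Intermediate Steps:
$p{\left(s \right)} = 2 s$
$Y{\left(u \right)} = \sqrt{u} \left(8 - 76 u + 2 u^{2}\right)$ ($Y{\left(u \right)} = 2 \left(\left(u^{2} - 38 u\right) + 4\right) \sqrt{u} = 2 \left(4 + u^{2} - 38 u\right) \sqrt{u} = \left(8 - 76 u + 2 u^{2}\right) \sqrt{u} = \sqrt{u} \left(8 - 76 u + 2 u^{2}\right)$)
$\sqrt{Y{\left(d{\left(3,-30 \right)} \right)} - \frac{4804943}{-3151945}} = \sqrt{2 \sqrt{-30} \left(4 + \left(-30\right)^{2} - -1140\right) - \frac{4804943}{-3151945}} = \sqrt{2 i \sqrt{30} \left(4 + 900 + 1140\right) - - \frac{4804943}{3151945}} = \sqrt{2 i \sqrt{30} \cdot 2044 + \frac{4804943}{3151945}} = \sqrt{4088 i \sqrt{30} + \frac{4804943}{3151945}} = \sqrt{\frac{4804943}{3151945} + 4088 i \sqrt{30}}$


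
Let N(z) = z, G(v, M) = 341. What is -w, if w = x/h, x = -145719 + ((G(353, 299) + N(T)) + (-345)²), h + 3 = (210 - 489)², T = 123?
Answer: 13115/38919 ≈ 0.33698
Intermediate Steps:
h = 77838 (h = -3 + (210 - 489)² = -3 + (-279)² = -3 + 77841 = 77838)
x = -26230 (x = -145719 + ((341 + 123) + (-345)²) = -145719 + (464 + 119025) = -145719 + 119489 = -26230)
w = -13115/38919 (w = -26230/77838 = -26230*1/77838 = -13115/38919 ≈ -0.33698)
-w = -1*(-13115/38919) = 13115/38919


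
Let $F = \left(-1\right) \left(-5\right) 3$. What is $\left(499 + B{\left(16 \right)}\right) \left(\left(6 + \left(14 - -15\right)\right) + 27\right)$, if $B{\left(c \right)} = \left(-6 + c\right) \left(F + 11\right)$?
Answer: $47058$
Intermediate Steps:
$F = 15$ ($F = 5 \cdot 3 = 15$)
$B{\left(c \right)} = -156 + 26 c$ ($B{\left(c \right)} = \left(-6 + c\right) \left(15 + 11\right) = \left(-6 + c\right) 26 = -156 + 26 c$)
$\left(499 + B{\left(16 \right)}\right) \left(\left(6 + \left(14 - -15\right)\right) + 27\right) = \left(499 + \left(-156 + 26 \cdot 16\right)\right) \left(\left(6 + \left(14 - -15\right)\right) + 27\right) = \left(499 + \left(-156 + 416\right)\right) \left(\left(6 + \left(14 + 15\right)\right) + 27\right) = \left(499 + 260\right) \left(\left(6 + 29\right) + 27\right) = 759 \left(35 + 27\right) = 759 \cdot 62 = 47058$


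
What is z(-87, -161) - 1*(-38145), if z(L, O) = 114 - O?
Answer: 38420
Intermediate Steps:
z(-87, -161) - 1*(-38145) = (114 - 1*(-161)) - 1*(-38145) = (114 + 161) + 38145 = 275 + 38145 = 38420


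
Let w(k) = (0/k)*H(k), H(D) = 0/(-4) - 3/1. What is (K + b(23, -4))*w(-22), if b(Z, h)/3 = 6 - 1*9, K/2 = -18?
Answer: 0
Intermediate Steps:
K = -36 (K = 2*(-18) = -36)
H(D) = -3 (H(D) = 0*(-¼) - 3*1 = 0 - 3 = -3)
b(Z, h) = -9 (b(Z, h) = 3*(6 - 1*9) = 3*(6 - 9) = 3*(-3) = -9)
w(k) = 0 (w(k) = (0/k)*(-3) = 0*(-3) = 0)
(K + b(23, -4))*w(-22) = (-36 - 9)*0 = -45*0 = 0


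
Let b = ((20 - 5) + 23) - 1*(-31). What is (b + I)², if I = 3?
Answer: 5184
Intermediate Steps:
b = 69 (b = (15 + 23) + 31 = 38 + 31 = 69)
(b + I)² = (69 + 3)² = 72² = 5184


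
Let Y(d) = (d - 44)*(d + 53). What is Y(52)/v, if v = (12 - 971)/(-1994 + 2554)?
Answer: -67200/137 ≈ -490.51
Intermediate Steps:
v = -137/80 (v = -959/560 = -959*1/560 = -137/80 ≈ -1.7125)
Y(d) = (-44 + d)*(53 + d)
Y(52)/v = (-2332 + 52² + 9*52)/(-137/80) = (-2332 + 2704 + 468)*(-80/137) = 840*(-80/137) = -67200/137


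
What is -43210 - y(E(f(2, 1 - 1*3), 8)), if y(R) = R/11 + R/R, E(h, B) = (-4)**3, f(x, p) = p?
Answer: -475257/11 ≈ -43205.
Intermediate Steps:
E(h, B) = -64
y(R) = 1 + R/11 (y(R) = R*(1/11) + 1 = R/11 + 1 = 1 + R/11)
-43210 - y(E(f(2, 1 - 1*3), 8)) = -43210 - (1 + (1/11)*(-64)) = -43210 - (1 - 64/11) = -43210 - 1*(-53/11) = -43210 + 53/11 = -475257/11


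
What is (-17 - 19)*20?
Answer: -720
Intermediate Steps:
(-17 - 19)*20 = -36*20 = -720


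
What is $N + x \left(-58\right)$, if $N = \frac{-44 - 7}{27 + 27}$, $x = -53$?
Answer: $\frac{55315}{18} \approx 3073.1$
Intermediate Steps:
$N = - \frac{17}{18}$ ($N = - \frac{51}{54} = \left(-51\right) \frac{1}{54} = - \frac{17}{18} \approx -0.94444$)
$N + x \left(-58\right) = - \frac{17}{18} - -3074 = - \frac{17}{18} + 3074 = \frac{55315}{18}$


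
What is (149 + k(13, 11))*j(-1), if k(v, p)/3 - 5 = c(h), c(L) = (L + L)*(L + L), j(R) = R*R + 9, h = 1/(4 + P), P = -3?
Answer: 1760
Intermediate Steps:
h = 1 (h = 1/(4 - 3) = 1/1 = 1)
j(R) = 9 + R² (j(R) = R² + 9 = 9 + R²)
c(L) = 4*L² (c(L) = (2*L)*(2*L) = 4*L²)
k(v, p) = 27 (k(v, p) = 15 + 3*(4*1²) = 15 + 3*(4*1) = 15 + 3*4 = 15 + 12 = 27)
(149 + k(13, 11))*j(-1) = (149 + 27)*(9 + (-1)²) = 176*(9 + 1) = 176*10 = 1760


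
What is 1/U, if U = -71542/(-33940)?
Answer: 16970/35771 ≈ 0.47441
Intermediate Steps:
U = 35771/16970 (U = -71542*(-1/33940) = 35771/16970 ≈ 2.1079)
1/U = 1/(35771/16970) = 16970/35771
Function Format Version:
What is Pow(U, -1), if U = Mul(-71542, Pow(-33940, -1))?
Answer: Rational(16970, 35771) ≈ 0.47441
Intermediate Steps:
U = Rational(35771, 16970) (U = Mul(-71542, Rational(-1, 33940)) = Rational(35771, 16970) ≈ 2.1079)
Pow(U, -1) = Pow(Rational(35771, 16970), -1) = Rational(16970, 35771)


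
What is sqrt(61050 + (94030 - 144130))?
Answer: 5*sqrt(438) ≈ 104.64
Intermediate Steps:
sqrt(61050 + (94030 - 144130)) = sqrt(61050 - 50100) = sqrt(10950) = 5*sqrt(438)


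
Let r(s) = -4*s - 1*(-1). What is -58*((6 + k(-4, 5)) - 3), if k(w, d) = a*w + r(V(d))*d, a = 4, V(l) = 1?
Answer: 1624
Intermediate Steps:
r(s) = 1 - 4*s (r(s) = -4*s + 1 = 1 - 4*s)
k(w, d) = -3*d + 4*w (k(w, d) = 4*w + (1 - 4*1)*d = 4*w + (1 - 4)*d = 4*w - 3*d = -3*d + 4*w)
-58*((6 + k(-4, 5)) - 3) = -58*((6 + (-3*5 + 4*(-4))) - 3) = -58*((6 + (-15 - 16)) - 3) = -58*((6 - 31) - 3) = -58*(-25 - 3) = -58*(-28) = 1624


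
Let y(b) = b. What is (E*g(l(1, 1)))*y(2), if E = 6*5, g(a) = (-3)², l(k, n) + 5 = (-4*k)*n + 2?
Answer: 540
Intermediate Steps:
l(k, n) = -3 - 4*k*n (l(k, n) = -5 + ((-4*k)*n + 2) = -5 + (-4*k*n + 2) = -5 + (2 - 4*k*n) = -3 - 4*k*n)
g(a) = 9
E = 30
(E*g(l(1, 1)))*y(2) = (30*9)*2 = 270*2 = 540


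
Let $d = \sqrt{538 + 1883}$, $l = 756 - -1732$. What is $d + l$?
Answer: $2488 + 3 \sqrt{269} \approx 2537.2$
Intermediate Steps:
$l = 2488$ ($l = 756 + 1732 = 2488$)
$d = 3 \sqrt{269}$ ($d = \sqrt{2421} = 3 \sqrt{269} \approx 49.204$)
$d + l = 3 \sqrt{269} + 2488 = 2488 + 3 \sqrt{269}$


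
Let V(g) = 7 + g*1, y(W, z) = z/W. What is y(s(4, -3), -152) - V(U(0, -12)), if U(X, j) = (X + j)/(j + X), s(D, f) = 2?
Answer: -84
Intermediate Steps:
U(X, j) = 1 (U(X, j) = (X + j)/(X + j) = 1)
V(g) = 7 + g
y(s(4, -3), -152) - V(U(0, -12)) = -152/2 - (7 + 1) = -152*½ - 1*8 = -76 - 8 = -84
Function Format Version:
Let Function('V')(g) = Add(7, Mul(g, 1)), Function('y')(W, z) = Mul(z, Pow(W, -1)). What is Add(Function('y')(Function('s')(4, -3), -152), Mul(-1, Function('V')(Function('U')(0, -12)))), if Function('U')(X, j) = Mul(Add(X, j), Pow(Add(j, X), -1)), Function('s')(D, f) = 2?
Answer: -84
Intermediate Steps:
Function('U')(X, j) = 1 (Function('U')(X, j) = Mul(Add(X, j), Pow(Add(X, j), -1)) = 1)
Function('V')(g) = Add(7, g)
Add(Function('y')(Function('s')(4, -3), -152), Mul(-1, Function('V')(Function('U')(0, -12)))) = Add(Mul(-152, Pow(2, -1)), Mul(-1, Add(7, 1))) = Add(Mul(-152, Rational(1, 2)), Mul(-1, 8)) = Add(-76, -8) = -84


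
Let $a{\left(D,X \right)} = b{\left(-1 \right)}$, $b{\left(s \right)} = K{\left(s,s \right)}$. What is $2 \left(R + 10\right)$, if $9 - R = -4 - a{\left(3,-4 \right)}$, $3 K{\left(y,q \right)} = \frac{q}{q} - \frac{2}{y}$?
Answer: $48$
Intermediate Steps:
$K{\left(y,q \right)} = \frac{1}{3} - \frac{2}{3 y}$ ($K{\left(y,q \right)} = \frac{\frac{q}{q} - \frac{2}{y}}{3} = \frac{1 - \frac{2}{y}}{3} = \frac{1}{3} - \frac{2}{3 y}$)
$b{\left(s \right)} = \frac{-2 + s}{3 s}$
$a{\left(D,X \right)} = 1$ ($a{\left(D,X \right)} = \frac{-2 - 1}{3 \left(-1\right)} = \frac{1}{3} \left(-1\right) \left(-3\right) = 1$)
$R = 14$ ($R = 9 - \left(-4 - 1\right) = 9 - -5 = 9 + 5 = 14$)
$2 \left(R + 10\right) = 2 \left(14 + 10\right) = 2 \cdot 24 = 48$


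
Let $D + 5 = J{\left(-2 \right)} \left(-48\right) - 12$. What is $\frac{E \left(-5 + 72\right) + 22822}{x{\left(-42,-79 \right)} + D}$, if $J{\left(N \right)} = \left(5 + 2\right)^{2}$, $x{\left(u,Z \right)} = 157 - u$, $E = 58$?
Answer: $- \frac{13354}{1085} \approx -12.308$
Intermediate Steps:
$J{\left(N \right)} = 49$ ($J{\left(N \right)} = 7^{2} = 49$)
$D = -2369$ ($D = -5 + \left(49 \left(-48\right) - 12\right) = -5 - 2364 = -2369$)
$\frac{E \left(-5 + 72\right) + 22822}{x{\left(-42,-79 \right)} + D} = \frac{58 \left(-5 + 72\right) + 22822}{\left(157 - -42\right) - 2369} = \frac{58 \cdot 67 + 22822}{\left(157 + 42\right) - 2369} = \frac{3886 + 22822}{199 - 2369} = \frac{26708}{-2170} = 26708 \left(- \frac{1}{2170}\right) = - \frac{13354}{1085}$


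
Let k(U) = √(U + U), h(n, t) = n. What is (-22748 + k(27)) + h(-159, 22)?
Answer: -22907 + 3*√6 ≈ -22900.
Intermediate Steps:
k(U) = √2*√U (k(U) = √(2*U) = √2*√U)
(-22748 + k(27)) + h(-159, 22) = (-22748 + √2*√27) - 159 = (-22748 + √2*(3*√3)) - 159 = (-22748 + 3*√6) - 159 = -22907 + 3*√6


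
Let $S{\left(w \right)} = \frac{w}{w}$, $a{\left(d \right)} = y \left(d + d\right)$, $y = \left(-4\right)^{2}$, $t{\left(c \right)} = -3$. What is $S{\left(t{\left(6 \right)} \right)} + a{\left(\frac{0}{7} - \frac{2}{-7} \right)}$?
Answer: $\frac{71}{7} \approx 10.143$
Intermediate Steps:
$y = 16$
$a{\left(d \right)} = 32 d$ ($a{\left(d \right)} = 16 \left(d + d\right) = 16 \cdot 2 d = 32 d$)
$S{\left(w \right)} = 1$
$S{\left(t{\left(6 \right)} \right)} + a{\left(\frac{0}{7} - \frac{2}{-7} \right)} = 1 + 32 \left(\frac{0}{7} - \frac{2}{-7}\right) = 1 + 32 \left(0 \cdot \frac{1}{7} - - \frac{2}{7}\right) = 1 + 32 \left(0 + \frac{2}{7}\right) = 1 + 32 \cdot \frac{2}{7} = 1 + \frac{64}{7} = \frac{71}{7}$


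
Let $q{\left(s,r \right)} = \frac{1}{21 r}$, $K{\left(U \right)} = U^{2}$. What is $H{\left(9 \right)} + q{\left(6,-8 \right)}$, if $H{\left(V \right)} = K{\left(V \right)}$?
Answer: $\frac{13607}{168} \approx 80.994$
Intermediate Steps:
$H{\left(V \right)} = V^{2}$
$q{\left(s,r \right)} = \frac{1}{21 r}$
$H{\left(9 \right)} + q{\left(6,-8 \right)} = 9^{2} + \frac{1}{21 \left(-8\right)} = 81 + \frac{1}{21} \left(- \frac{1}{8}\right) = 81 - \frac{1}{168} = \frac{13607}{168}$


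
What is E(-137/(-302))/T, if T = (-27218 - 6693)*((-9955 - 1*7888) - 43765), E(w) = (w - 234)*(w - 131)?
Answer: 2780684675/190542383341152 ≈ 1.4594e-5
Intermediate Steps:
E(w) = (-234 + w)*(-131 + w)
T = 2089188888 (T = -33911*((-9955 - 7888) - 43765) = -33911*(-17843 - 43765) = -33911*(-61608) = 2089188888)
E(-137/(-302))/T = (30654 + (-137/(-302))² - (-50005)/(-302))/2089188888 = (30654 + (-137*(-1/302))² - (-50005)*(-1)/302)*(1/2089188888) = (30654 + (137/302)² - 365*137/302)*(1/2089188888) = (30654 + 18769/91204 - 50005/302)*(1/2089188888) = (2780684675/91204)*(1/2089188888) = 2780684675/190542383341152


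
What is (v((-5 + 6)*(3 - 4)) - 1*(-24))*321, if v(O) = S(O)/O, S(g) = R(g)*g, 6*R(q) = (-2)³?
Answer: 7276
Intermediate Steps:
R(q) = -4/3 (R(q) = (⅙)*(-2)³ = (⅙)*(-8) = -4/3)
S(g) = -4*g/3
v(O) = -4/3 (v(O) = (-4*O/3)/O = -4/3)
(v((-5 + 6)*(3 - 4)) - 1*(-24))*321 = (-4/3 - 1*(-24))*321 = (-4/3 + 24)*321 = (68/3)*321 = 7276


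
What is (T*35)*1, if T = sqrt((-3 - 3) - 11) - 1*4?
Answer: -140 + 35*I*sqrt(17) ≈ -140.0 + 144.31*I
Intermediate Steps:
T = -4 + I*sqrt(17) (T = sqrt(-6 - 11) - 4 = sqrt(-17) - 4 = I*sqrt(17) - 4 = -4 + I*sqrt(17) ≈ -4.0 + 4.1231*I)
(T*35)*1 = ((-4 + I*sqrt(17))*35)*1 = (-140 + 35*I*sqrt(17))*1 = -140 + 35*I*sqrt(17)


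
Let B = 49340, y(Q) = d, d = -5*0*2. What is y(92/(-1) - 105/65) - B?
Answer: -49340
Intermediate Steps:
d = 0 (d = 0*2 = 0)
y(Q) = 0
y(92/(-1) - 105/65) - B = 0 - 1*49340 = 0 - 49340 = -49340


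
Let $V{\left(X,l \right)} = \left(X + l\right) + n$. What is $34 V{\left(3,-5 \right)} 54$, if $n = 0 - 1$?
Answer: $-5508$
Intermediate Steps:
$n = -1$ ($n = 0 - 1 = -1$)
$V{\left(X,l \right)} = -1 + X + l$ ($V{\left(X,l \right)} = \left(X + l\right) - 1 = -1 + X + l$)
$34 V{\left(3,-5 \right)} 54 = 34 \left(-1 + 3 - 5\right) 54 = 34 \left(-3\right) 54 = \left(-102\right) 54 = -5508$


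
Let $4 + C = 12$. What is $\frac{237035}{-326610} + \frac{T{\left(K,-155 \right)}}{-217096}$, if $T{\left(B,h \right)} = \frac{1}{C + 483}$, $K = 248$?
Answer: $- \frac{2526654135337}{3481471075896} \approx -0.72574$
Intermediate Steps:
$C = 8$ ($C = -4 + 12 = 8$)
$T{\left(B,h \right)} = \frac{1}{491}$ ($T{\left(B,h \right)} = \frac{1}{8 + 483} = \frac{1}{491}$)
$\frac{237035}{-326610} + \frac{T{\left(K,-155 \right)}}{-217096} = \frac{237035}{-326610} + \frac{1}{491 \left(-217096\right)} = 237035 \left(- \frac{1}{326610}\right) + \frac{1}{491} \left(- \frac{1}{217096}\right) = - \frac{47407}{65322} - \frac{1}{106594136} = - \frac{2526654135337}{3481471075896}$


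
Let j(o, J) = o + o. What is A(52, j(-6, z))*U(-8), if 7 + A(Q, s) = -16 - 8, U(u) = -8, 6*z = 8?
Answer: 248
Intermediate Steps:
z = 4/3 (z = (1/6)*8 = 4/3 ≈ 1.3333)
j(o, J) = 2*o
A(Q, s) = -31 (A(Q, s) = -7 + (-16 - 8) = -7 - 24 = -31)
A(52, j(-6, z))*U(-8) = -31*(-8) = 248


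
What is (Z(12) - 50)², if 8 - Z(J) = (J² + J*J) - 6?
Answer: 104976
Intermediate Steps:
Z(J) = 14 - 2*J² (Z(J) = 8 - ((J² + J*J) - 6) = 8 - ((J² + J²) - 6) = 8 - (2*J² - 6) = 8 - (-6 + 2*J²) = 8 + (6 - 2*J²) = 14 - 2*J²)
(Z(12) - 50)² = ((14 - 2*12²) - 50)² = ((14 - 2*144) - 50)² = ((14 - 288) - 50)² = (-274 - 50)² = (-324)² = 104976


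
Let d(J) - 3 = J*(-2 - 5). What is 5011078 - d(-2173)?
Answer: 4995864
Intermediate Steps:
d(J) = 3 - 7*J (d(J) = 3 + J*(-2 - 5) = 3 + J*(-7) = 3 - 7*J)
5011078 - d(-2173) = 5011078 - (3 - 7*(-2173)) = 5011078 - (3 + 15211) = 5011078 - 1*15214 = 5011078 - 15214 = 4995864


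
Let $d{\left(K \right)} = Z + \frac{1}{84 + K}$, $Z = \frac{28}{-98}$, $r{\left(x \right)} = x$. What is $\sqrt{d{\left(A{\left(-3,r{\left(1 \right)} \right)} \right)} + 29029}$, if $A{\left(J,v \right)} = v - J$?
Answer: $\frac{3 \sqrt{305975670}}{308} \approx 170.38$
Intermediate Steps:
$Z = - \frac{2}{7}$ ($Z = 28 \left(- \frac{1}{98}\right) = - \frac{2}{7} \approx -0.28571$)
$d{\left(K \right)} = - \frac{2}{7} + \frac{1}{84 + K}$
$\sqrt{d{\left(A{\left(-3,r{\left(1 \right)} \right)} \right)} + 29029} = \sqrt{\frac{-161 - 2 \left(1 - -3\right)}{7 \left(84 + \left(1 - -3\right)\right)} + 29029} = \sqrt{\frac{-161 - 2 \left(1 + 3\right)}{7 \left(84 + \left(1 + 3\right)\right)} + 29029} = \sqrt{\frac{-161 - 8}{7 \left(84 + 4\right)} + 29029} = \sqrt{\frac{-161 - 8}{7 \cdot 88} + 29029} = \sqrt{\frac{1}{7} \cdot \frac{1}{88} \left(-169\right) + 29029} = \sqrt{- \frac{169}{616} + 29029} = \sqrt{\frac{17881695}{616}} = \frac{3 \sqrt{305975670}}{308}$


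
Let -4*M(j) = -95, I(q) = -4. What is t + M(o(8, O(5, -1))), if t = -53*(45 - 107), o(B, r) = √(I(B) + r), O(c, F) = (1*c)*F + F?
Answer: 13239/4 ≈ 3309.8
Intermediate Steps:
O(c, F) = F + F*c (O(c, F) = c*F + F = F*c + F = F + F*c)
o(B, r) = √(-4 + r)
t = 3286 (t = -53*(-62) = 3286)
M(j) = 95/4 (M(j) = -¼*(-95) = 95/4)
t + M(o(8, O(5, -1))) = 3286 + 95/4 = 13239/4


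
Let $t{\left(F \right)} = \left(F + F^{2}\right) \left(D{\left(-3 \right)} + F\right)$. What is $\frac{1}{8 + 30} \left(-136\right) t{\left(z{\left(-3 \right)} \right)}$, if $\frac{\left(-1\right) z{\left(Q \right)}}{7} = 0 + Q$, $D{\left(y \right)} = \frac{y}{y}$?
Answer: $- \frac{691152}{19} \approx -36376.0$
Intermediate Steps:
$D{\left(y \right)} = 1$
$z{\left(Q \right)} = - 7 Q$ ($z{\left(Q \right)} = - 7 \left(0 + Q\right) = - 7 Q$)
$t{\left(F \right)} = \left(1 + F\right) \left(F + F^{2}\right)$ ($t{\left(F \right)} = \left(F + F^{2}\right) \left(1 + F\right) = \left(1 + F\right) \left(F + F^{2}\right)$)
$\frac{1}{8 + 30} \left(-136\right) t{\left(z{\left(-3 \right)} \right)} = \frac{1}{8 + 30} \left(-136\right) \left(-7\right) \left(-3\right) \left(1 + \left(\left(-7\right) \left(-3\right)\right)^{2} + 2 \left(\left(-7\right) \left(-3\right)\right)\right) = \frac{1}{38} \left(-136\right) 21 \left(1 + 21^{2} + 2 \cdot 21\right) = \frac{1}{38} \left(-136\right) 21 \left(1 + 441 + 42\right) = - \frac{68 \cdot 21 \cdot 484}{19} = \left(- \frac{68}{19}\right) 10164 = - \frac{691152}{19}$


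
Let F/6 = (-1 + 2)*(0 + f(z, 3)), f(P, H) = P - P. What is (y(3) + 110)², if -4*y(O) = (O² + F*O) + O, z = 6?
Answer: 11449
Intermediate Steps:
f(P, H) = 0
F = 0 (F = 6*((-1 + 2)*(0 + 0)) = 6*(1*0) = 6*0 = 0)
y(O) = -O/4 - O²/4 (y(O) = -((O² + 0*O) + O)/4 = -((O² + 0) + O)/4 = -(O² + O)/4 = -(O + O²)/4 = -O/4 - O²/4)
(y(3) + 110)² = (-¼*3*(1 + 3) + 110)² = (-¼*3*4 + 110)² = (-3 + 110)² = 107² = 11449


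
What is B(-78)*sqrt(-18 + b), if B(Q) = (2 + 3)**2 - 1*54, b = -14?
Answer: -116*I*sqrt(2) ≈ -164.05*I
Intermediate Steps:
B(Q) = -29 (B(Q) = 5**2 - 54 = 25 - 54 = -29)
B(-78)*sqrt(-18 + b) = -29*sqrt(-18 - 14) = -116*I*sqrt(2)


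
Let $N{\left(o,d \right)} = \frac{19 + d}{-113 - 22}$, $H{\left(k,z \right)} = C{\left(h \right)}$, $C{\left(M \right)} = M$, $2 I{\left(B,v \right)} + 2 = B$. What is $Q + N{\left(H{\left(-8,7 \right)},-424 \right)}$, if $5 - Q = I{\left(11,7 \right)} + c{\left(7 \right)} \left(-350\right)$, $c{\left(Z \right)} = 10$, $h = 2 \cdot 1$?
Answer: $\frac{7007}{2} \approx 3503.5$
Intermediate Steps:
$h = 2$
$I{\left(B,v \right)} = -1 + \frac{B}{2}$
$Q = \frac{7001}{2}$ ($Q = 5 - \left(\left(-1 + \frac{1}{2} \cdot 11\right) + 10 \left(-350\right)\right) = 5 - \left(\left(-1 + \frac{11}{2}\right) - 3500\right) = 5 - \left(\frac{9}{2} - 3500\right) = 5 - - \frac{6991}{2} = 5 + \frac{6991}{2} = \frac{7001}{2} \approx 3500.5$)
$H{\left(k,z \right)} = 2$
$N{\left(o,d \right)} = - \frac{19}{135} - \frac{d}{135}$ ($N{\left(o,d \right)} = \frac{19 + d}{-135} = \left(19 + d\right) \left(- \frac{1}{135}\right) = - \frac{19}{135} - \frac{d}{135}$)
$Q + N{\left(H{\left(-8,7 \right)},-424 \right)} = \frac{7001}{2} - -3 = \frac{7001}{2} + \left(- \frac{19}{135} + \frac{424}{135}\right) = \frac{7001}{2} + 3 = \frac{7007}{2}$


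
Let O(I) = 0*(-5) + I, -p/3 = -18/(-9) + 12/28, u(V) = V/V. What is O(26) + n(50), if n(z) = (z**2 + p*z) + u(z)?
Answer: 15139/7 ≈ 2162.7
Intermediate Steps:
u(V) = 1
p = -51/7 (p = -3*(-18/(-9) + 12/28) = -3*(-18*(-1/9) + 12*(1/28)) = -3*(2 + 3/7) = -3*17/7 = -51/7 ≈ -7.2857)
n(z) = 1 + z**2 - 51*z/7 (n(z) = (z**2 - 51*z/7) + 1 = 1 + z**2 - 51*z/7)
O(I) = I (O(I) = 0 + I = I)
O(26) + n(50) = 26 + (1 + 50**2 - 51/7*50) = 26 + (1 + 2500 - 2550/7) = 26 + 14957/7 = 15139/7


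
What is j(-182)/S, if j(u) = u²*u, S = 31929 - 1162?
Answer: -6028568/30767 ≈ -195.94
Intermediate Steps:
S = 30767
j(u) = u³
j(-182)/S = (-182)³/30767 = -6028568*1/30767 = -6028568/30767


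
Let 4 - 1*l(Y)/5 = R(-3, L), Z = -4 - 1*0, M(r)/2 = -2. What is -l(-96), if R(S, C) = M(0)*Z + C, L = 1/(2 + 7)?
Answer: 545/9 ≈ 60.556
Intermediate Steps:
M(r) = -4 (M(r) = 2*(-2) = -4)
Z = -4 (Z = -4 + 0 = -4)
L = 1/9 ≈ 0.11111
R(S, C) = 16 + C (R(S, C) = -4*(-4) + C = 16 + C)
l(Y) = -545/9 (l(Y) = 20 - 5*(16 + 1/9) = 20 - 5*145/9 = 20 - 725/9 = -545/9)
-l(-96) = -1*(-545/9) = 545/9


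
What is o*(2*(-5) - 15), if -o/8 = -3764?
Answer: -752800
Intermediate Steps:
o = 30112 (o = -8*(-3764) = 30112)
o*(2*(-5) - 15) = 30112*(2*(-5) - 15) = 30112*(-10 - 15) = 30112*(-25) = -752800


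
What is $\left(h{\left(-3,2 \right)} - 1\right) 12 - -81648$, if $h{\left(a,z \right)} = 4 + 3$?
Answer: $81720$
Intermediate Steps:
$h{\left(a,z \right)} = 7$
$\left(h{\left(-3,2 \right)} - 1\right) 12 - -81648 = \left(7 - 1\right) 12 - -81648 = 6 \cdot 12 + 81648 = 72 + 81648 = 81720$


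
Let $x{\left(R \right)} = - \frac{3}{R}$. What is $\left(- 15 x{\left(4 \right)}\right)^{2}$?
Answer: $\frac{2025}{16} \approx 126.56$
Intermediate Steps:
$\left(- 15 x{\left(4 \right)}\right)^{2} = \left(- 15 \left(- \frac{3}{4}\right)\right)^{2} = \left(- 15 \left(\left(-3\right) \frac{1}{4}\right)\right)^{2} = \left(\left(-15\right) \left(- \frac{3}{4}\right)\right)^{2} = \left(\frac{45}{4}\right)^{2} = \frac{2025}{16}$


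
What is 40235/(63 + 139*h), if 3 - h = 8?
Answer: -40235/632 ≈ -63.663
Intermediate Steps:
h = -5 (h = 3 - 1*8 = 3 - 8 = -5)
40235/(63 + 139*h) = 40235/(63 + 139*(-5)) = 40235/(63 - 695) = 40235/(-632) = 40235*(-1/632) = -40235/632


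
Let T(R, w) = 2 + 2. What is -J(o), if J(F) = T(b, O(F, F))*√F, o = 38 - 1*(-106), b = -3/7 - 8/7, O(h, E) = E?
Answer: -48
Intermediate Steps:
b = -11/7 (b = -3*⅐ - 8*⅐ = -3/7 - 8/7 = -11/7 ≈ -1.5714)
T(R, w) = 4
o = 144 (o = 38 + 106 = 144)
J(F) = 4*√F
-J(o) = -4*√144 = -4*12 = -1*48 = -48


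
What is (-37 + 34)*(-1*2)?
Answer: 6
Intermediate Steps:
(-37 + 34)*(-1*2) = -3*(-2) = 6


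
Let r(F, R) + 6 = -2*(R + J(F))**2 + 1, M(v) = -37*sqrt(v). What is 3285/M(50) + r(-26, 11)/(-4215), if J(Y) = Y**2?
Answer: 943943/4215 - 657*sqrt(2)/74 ≈ 211.39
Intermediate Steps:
r(F, R) = -5 - 2*(R + F**2)**2 (r(F, R) = -6 + (-2*(R + F**2)**2 + 1) = -6 + (1 - 2*(R + F**2)**2) = -5 - 2*(R + F**2)**2)
3285/M(50) + r(-26, 11)/(-4215) = 3285/((-185*sqrt(2))) + (-5 - 2*(11 + (-26)**2)**2)/(-4215) = 3285/((-185*sqrt(2))) + (-5 - 2*(11 + 676)**2)*(-1/4215) = 3285/((-185*sqrt(2))) + (-5 - 2*687**2)*(-1/4215) = 3285*(-sqrt(2)/370) + (-5 - 2*471969)*(-1/4215) = -657*sqrt(2)/74 + (-5 - 943938)*(-1/4215) = -657*sqrt(2)/74 - 943943*(-1/4215) = -657*sqrt(2)/74 + 943943/4215 = 943943/4215 - 657*sqrt(2)/74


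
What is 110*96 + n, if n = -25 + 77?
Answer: 10612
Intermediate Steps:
n = 52
110*96 + n = 110*96 + 52 = 10560 + 52 = 10612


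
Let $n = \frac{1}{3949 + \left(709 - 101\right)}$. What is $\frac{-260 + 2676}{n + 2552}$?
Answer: $\frac{11009712}{11629465} \approx 0.94671$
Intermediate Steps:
$n = \frac{1}{4557}$ ($n = \frac{1}{3949 + \left(709 - 101\right)} = \frac{1}{3949 + 608} = \frac{1}{4557} \approx 0.00021944$)
$\frac{-260 + 2676}{n + 2552} = \frac{-260 + 2676}{\frac{1}{4557} + 2552} = \frac{2416}{\frac{11629465}{4557}} = 2416 \cdot \frac{4557}{11629465} = \frac{11009712}{11629465}$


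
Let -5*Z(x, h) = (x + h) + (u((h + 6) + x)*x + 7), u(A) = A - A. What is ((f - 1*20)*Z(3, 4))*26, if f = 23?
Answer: -1092/5 ≈ -218.40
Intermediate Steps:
u(A) = 0
Z(x, h) = -7/5 - h/5 - x/5 (Z(x, h) = -((x + h) + (0*x + 7))/5 = -((h + x) + (0 + 7))/5 = -((h + x) + 7)/5 = -(7 + h + x)/5 = -7/5 - h/5 - x/5)
((f - 1*20)*Z(3, 4))*26 = ((23 - 1*20)*(-7/5 - ⅕*4 - ⅕*3))*26 = ((23 - 20)*(-7/5 - ⅘ - ⅗))*26 = (3*(-14/5))*26 = -42/5*26 = -1092/5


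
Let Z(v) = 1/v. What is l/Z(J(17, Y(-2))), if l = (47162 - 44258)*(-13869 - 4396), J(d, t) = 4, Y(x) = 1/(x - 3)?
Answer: -212166240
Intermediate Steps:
Y(x) = 1/(-3 + x)
l = -53041560 (l = 2904*(-18265) = -53041560)
l/Z(J(17, Y(-2))) = -53041560/(1/4) = -53041560/¼ = -53041560*4 = -212166240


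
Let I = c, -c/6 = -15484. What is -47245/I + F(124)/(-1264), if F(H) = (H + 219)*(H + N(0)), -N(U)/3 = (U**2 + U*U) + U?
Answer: -3173347/92904 ≈ -34.157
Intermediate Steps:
c = 92904 (c = -6*(-15484) = 92904)
I = 92904
N(U) = -6*U**2 - 3*U (N(U) = -3*((U**2 + U*U) + U) = -3*((U**2 + U**2) + U) = -3*(2*U**2 + U) = -3*(U + 2*U**2) = -6*U**2 - 3*U)
F(H) = H*(219 + H) (F(H) = (H + 219)*(H - 3*0*(1 + 2*0)) = (219 + H)*(H - 3*0*(1 + 0)) = (219 + H)*(H - 3*0*1) = (219 + H)*(H + 0) = (219 + H)*H = H*(219 + H))
-47245/I + F(124)/(-1264) = -47245/92904 + (124*(219 + 124))/(-1264) = -47245*1/92904 + (124*343)*(-1/1264) = -47245/92904 + 42532*(-1/1264) = -47245/92904 - 10633/316 = -3173347/92904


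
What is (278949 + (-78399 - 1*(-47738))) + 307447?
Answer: 555735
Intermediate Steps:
(278949 + (-78399 - 1*(-47738))) + 307447 = (278949 + (-78399 + 47738)) + 307447 = (278949 - 30661) + 307447 = 248288 + 307447 = 555735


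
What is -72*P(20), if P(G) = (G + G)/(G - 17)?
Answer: -960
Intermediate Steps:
P(G) = 2*G/(-17 + G) (P(G) = (2*G)/(-17 + G) = 2*G/(-17 + G))
-72*P(20) = -144*20/(-17 + 20) = -144*20/3 = -72*40/3 = -960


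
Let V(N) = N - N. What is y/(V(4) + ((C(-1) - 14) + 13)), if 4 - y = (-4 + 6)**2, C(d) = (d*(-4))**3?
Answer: 0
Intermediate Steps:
C(d) = -64*d**3 (C(d) = (-4*d)**3 = -64*d**3)
V(N) = 0
y = 0 (y = 4 - (-4 + 6)**2 = 4 - 1*2**2 = 4 - 1*4 = 4 - 4 = 0)
y/(V(4) + ((C(-1) - 14) + 13)) = 0/(0 + ((-64*(-1)**3 - 14) + 13)) = 0/(0 + ((-64*(-1) - 14) + 13)) = 0/(0 + ((64 - 14) + 13)) = 0/(0 + (50 + 13)) = 0/(0 + 63) = 0/63 = (1/63)*0 = 0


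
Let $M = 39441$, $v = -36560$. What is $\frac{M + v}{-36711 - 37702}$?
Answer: $- \frac{2881}{74413} \approx -0.038716$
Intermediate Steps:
$\frac{M + v}{-36711 - 37702} = \frac{39441 - 36560}{-36711 - 37702} = \frac{2881}{-74413} = 2881 \left(- \frac{1}{74413}\right) = - \frac{2881}{74413}$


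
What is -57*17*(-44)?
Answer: 42636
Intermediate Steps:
-57*17*(-44) = -969*(-44) = 42636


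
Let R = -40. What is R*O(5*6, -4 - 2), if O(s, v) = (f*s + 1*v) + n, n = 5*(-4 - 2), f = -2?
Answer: 3840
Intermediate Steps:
n = -30 (n = 5*(-6) = -30)
O(s, v) = -30 + v - 2*s (O(s, v) = (-2*s + 1*v) - 30 = (-2*s + v) - 30 = (v - 2*s) - 30 = -30 + v - 2*s)
R*O(5*6, -4 - 2) = -40*(-30 + (-4 - 2) - 10*6) = -40*(-30 - 6 - 2*30) = -40*(-30 - 6 - 60) = -40*(-96) = 3840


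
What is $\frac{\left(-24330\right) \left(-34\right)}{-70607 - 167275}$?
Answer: $- \frac{137870}{39647} \approx -3.4774$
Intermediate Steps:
$\frac{\left(-24330\right) \left(-34\right)}{-70607 - 167275} = \frac{827220}{-237882} = 827220 \left(- \frac{1}{237882}\right) = - \frac{137870}{39647}$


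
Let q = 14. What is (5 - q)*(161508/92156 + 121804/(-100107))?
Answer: -1235777983/256262797 ≈ -4.8223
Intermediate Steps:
(5 - q)*(161508/92156 + 121804/(-100107)) = (5 - 1*14)*(161508/92156 + 121804/(-100107)) = (5 - 14)*(161508*(1/92156) + 121804*(-1/100107)) = -9*(40377/23039 - 121804/100107) = -9*1235777983/2306365173 = -1235777983/256262797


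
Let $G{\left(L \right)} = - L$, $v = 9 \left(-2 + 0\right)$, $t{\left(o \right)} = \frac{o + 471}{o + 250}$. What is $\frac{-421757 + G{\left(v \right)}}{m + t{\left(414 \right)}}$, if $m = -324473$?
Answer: $\frac{280034696}{215449187} \approx 1.2998$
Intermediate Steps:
$t{\left(o \right)} = \frac{471 + o}{250 + o}$
$v = -18$ ($v = 9 \left(-2\right) = -18$)
$\frac{-421757 + G{\left(v \right)}}{m + t{\left(414 \right)}} = \frac{-421757 - -18}{-324473 + \frac{471 + 414}{250 + 414}} = \frac{-421757 + 18}{-324473 + \frac{1}{664} \cdot 885} = - \frac{421739}{-324473 + \frac{1}{664} \cdot 885} = - \frac{421739}{-324473 + \frac{885}{664}} = - \frac{421739}{- \frac{215449187}{664}} = \left(-421739\right) \left(- \frac{664}{215449187}\right) = \frac{280034696}{215449187}$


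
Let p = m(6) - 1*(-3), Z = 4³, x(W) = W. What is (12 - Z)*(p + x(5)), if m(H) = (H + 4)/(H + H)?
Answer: -1378/3 ≈ -459.33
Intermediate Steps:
Z = 64
m(H) = (4 + H)/(2*H) (m(H) = (4 + H)/((2*H)) = (4 + H)*(1/(2*H)) = (4 + H)/(2*H))
p = 23/6 (p = (½)*(4 + 6)/6 - 1*(-3) = (½)*(⅙)*10 + 3 = ⅚ + 3 = 23/6 ≈ 3.8333)
(12 - Z)*(p + x(5)) = (12 - 1*64)*(23/6 + 5) = (12 - 64)*(53/6) = -52*53/6 = -1378/3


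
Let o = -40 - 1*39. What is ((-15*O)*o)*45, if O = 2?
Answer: 106650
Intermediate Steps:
o = -79 (o = -40 - 39 = -79)
((-15*O)*o)*45 = (-15*2*(-79))*45 = -30*(-79)*45 = 2370*45 = 106650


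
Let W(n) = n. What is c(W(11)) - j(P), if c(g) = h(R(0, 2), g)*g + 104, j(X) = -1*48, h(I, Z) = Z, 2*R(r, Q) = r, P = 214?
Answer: 273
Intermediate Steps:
R(r, Q) = r/2
j(X) = -48
c(g) = 104 + g² (c(g) = g*g + 104 = g² + 104 = 104 + g²)
c(W(11)) - j(P) = (104 + 11²) - 1*(-48) = (104 + 121) + 48 = 225 + 48 = 273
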